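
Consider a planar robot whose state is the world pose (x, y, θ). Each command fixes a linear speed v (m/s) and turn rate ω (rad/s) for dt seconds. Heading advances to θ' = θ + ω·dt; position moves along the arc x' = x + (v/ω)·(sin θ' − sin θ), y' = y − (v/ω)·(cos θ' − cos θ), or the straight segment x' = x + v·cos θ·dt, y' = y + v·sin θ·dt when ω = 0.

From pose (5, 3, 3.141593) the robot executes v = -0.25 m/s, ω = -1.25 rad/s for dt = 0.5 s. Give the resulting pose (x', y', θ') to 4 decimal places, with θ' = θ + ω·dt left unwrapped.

(5.1170, 2.9622, 2.5166)

θ' = 3.1416 + -1.25·0.5 = 2.5166
R = v/ω = -0.25/-1.25 = 0.2000
x' = 5 + 0.2000·(sin 2.5166 − sin 3.1416) = 5.1170
y' = 3 − 0.2000·(cos 2.5166 − cos 3.1416) = 2.9622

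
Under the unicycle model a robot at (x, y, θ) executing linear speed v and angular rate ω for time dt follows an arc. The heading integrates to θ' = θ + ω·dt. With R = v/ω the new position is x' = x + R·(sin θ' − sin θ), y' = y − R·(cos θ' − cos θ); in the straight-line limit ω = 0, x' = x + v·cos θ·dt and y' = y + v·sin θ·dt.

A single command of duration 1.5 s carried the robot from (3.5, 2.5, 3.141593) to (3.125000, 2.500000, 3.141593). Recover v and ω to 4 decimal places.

Δθ = 3.141593 − 3.141593 = 0.000000
ω = Δθ/dt = 0.000000/1.5 = 0.0000
ω = 0 → v = (Δx·cos θ + Δy·sin θ)/dt = 0.2500

v = 0.2500, ω = 0.0000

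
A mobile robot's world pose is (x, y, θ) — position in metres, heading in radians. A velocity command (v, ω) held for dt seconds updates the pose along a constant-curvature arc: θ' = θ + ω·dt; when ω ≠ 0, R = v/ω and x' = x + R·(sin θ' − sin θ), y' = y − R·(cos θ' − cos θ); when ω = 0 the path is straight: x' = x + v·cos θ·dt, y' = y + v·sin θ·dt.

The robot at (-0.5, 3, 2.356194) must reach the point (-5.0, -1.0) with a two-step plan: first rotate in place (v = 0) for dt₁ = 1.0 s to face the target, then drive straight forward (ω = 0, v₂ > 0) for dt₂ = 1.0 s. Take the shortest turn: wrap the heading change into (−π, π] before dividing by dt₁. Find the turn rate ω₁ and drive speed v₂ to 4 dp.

heading to target = atan2(-1−3, -5−-0.5) = -2.4150
Δθ = wrap(-2.4150 − 2.3562) = 1.5120; ω₁ = Δθ/dt₁ = 1.5120
distance = √((-5−-0.5)² + (-1−3)²) = 6.0208; v₂ = distance/dt₂ = 6.0208

ω₁ = 1.5120, v₂ = 6.0208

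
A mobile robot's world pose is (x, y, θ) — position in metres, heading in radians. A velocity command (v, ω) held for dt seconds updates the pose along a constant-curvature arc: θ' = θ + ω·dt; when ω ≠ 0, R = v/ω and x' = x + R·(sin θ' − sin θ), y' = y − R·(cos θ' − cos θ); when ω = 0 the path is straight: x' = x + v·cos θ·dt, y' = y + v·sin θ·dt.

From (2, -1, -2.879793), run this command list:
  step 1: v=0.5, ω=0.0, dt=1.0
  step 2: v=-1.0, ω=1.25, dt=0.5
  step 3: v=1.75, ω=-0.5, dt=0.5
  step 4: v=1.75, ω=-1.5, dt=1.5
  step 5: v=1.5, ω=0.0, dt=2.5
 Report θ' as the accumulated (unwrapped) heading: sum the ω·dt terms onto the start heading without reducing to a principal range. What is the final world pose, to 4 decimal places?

step 1: θ'=-2.8798 (straight) → pose (1.5170, -1.1294, -2.8798)
step 2: θ'=-2.2548 (R=-0.8000) → pose (1.9300, -0.8622, -2.2548)
step 3: θ'=-2.5048 (R=-3.5000) → pose (1.2985, -1.4646, -2.5048)
step 4: θ'=-4.7548 (R=-1.1667) → pose (-0.5608, -0.4771, -4.7548)
step 5: θ'=-4.7548 (straight) → pose (-0.4019, 3.2695, -4.7548)

(-0.4019, 3.2695, -4.7548)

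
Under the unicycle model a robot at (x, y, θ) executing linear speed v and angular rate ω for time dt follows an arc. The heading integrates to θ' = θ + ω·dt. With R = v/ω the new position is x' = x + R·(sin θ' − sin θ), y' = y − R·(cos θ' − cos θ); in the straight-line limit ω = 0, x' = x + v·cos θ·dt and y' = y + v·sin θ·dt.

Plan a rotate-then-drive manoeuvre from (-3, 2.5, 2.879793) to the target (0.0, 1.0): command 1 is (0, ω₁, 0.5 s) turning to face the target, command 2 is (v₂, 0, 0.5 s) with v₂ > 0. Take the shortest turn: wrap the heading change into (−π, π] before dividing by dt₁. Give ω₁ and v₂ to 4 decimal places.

ω₁ = 5.8795, v₂ = 6.7082

heading to target = atan2(1−2.5, 0−-3) = -0.4636
Δθ = wrap(-0.4636 − 2.8798) = 2.9397; ω₁ = Δθ/dt₁ = 5.8795
distance = √((0−-3)² + (1−2.5)²) = 3.3541; v₂ = distance/dt₂ = 6.7082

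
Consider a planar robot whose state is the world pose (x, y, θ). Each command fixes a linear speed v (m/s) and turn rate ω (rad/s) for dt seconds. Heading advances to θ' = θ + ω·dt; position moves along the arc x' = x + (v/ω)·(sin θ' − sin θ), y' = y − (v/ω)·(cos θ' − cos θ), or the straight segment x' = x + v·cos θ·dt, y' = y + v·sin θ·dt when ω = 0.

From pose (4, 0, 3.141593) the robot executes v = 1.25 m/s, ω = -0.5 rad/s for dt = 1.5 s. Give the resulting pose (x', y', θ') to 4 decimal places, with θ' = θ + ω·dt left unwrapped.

θ' = 3.1416 + -0.5·1.5 = 2.3916
R = v/ω = 1.25/-0.5 = -2.5000
x' = 4 + -2.5000·(sin 2.3916 − sin 3.1416) = 2.2959
y' = 0 − -2.5000·(cos 2.3916 − cos 3.1416) = 0.6708

(2.2959, 0.6708, 2.3916)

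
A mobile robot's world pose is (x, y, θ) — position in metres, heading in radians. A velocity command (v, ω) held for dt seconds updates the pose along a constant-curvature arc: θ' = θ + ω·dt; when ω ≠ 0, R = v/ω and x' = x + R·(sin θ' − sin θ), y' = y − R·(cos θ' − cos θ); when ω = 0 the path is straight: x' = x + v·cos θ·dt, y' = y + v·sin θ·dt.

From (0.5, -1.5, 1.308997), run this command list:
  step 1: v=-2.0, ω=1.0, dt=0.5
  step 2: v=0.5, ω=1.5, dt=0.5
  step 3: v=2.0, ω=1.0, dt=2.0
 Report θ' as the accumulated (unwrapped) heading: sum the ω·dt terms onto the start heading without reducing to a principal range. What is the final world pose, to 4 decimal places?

step 1: θ'=1.8090 (R=-2.0000) → pose (0.4883, -2.4895, 1.8090)
step 2: θ'=2.5590 (R=0.3333) → pose (0.3478, -2.2899, 2.5590)
step 3: θ'=4.5590 (R=2.0000) → pose (-2.7291, -3.6543, 4.5590)

(-2.7291, -3.6543, 4.5590)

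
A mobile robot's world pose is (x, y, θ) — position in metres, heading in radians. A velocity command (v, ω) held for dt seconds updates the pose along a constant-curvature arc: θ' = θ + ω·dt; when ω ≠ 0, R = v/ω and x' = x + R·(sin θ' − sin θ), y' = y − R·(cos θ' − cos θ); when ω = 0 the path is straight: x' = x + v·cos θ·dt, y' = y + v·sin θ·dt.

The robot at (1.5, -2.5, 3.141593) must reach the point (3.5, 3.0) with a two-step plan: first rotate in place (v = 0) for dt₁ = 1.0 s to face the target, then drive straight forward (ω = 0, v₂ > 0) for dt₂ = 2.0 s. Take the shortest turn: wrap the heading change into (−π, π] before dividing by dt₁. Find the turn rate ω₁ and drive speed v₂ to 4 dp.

ω₁ = -1.9196, v₂ = 2.9262

heading to target = atan2(3−-2.5, 3.5−1.5) = 1.2220
Δθ = wrap(1.2220 − 3.1416) = -1.9196; ω₁ = Δθ/dt₁ = -1.9196
distance = √((3.5−1.5)² + (3−-2.5)²) = 5.8523; v₂ = distance/dt₂ = 2.9262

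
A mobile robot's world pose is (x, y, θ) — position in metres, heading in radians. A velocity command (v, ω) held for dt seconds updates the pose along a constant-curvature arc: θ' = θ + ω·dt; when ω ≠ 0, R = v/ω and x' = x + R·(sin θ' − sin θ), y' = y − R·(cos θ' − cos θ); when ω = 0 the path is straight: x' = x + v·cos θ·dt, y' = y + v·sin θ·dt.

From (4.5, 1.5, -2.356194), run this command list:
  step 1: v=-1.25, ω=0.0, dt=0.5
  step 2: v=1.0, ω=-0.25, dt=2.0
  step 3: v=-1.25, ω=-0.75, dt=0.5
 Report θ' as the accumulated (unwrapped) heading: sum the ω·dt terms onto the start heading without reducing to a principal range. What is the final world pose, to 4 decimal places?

step 1: θ'=-2.3562 (straight) → pose (4.9419, 1.9419, -2.3562)
step 2: θ'=-2.8562 (R=-4.0000) → pose (3.2397, 0.9322, -2.8562)
step 3: θ'=-3.2312 (R=1.6667) → pose (3.8580, 0.9929, -3.2312)

(3.8580, 0.9929, -3.2312)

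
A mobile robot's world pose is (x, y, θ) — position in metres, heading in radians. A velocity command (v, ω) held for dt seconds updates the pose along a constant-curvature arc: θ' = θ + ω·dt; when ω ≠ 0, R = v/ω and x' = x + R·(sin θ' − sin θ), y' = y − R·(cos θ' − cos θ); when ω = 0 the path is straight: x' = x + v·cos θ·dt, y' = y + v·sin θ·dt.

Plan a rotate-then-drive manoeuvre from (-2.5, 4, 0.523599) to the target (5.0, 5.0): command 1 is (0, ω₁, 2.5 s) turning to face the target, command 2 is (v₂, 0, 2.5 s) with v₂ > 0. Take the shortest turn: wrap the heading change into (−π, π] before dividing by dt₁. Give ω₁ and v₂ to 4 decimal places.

heading to target = atan2(5−4, 5−-2.5) = 0.1326
Δθ = wrap(0.1326 − 0.5236) = -0.3910; ω₁ = Δθ/dt₁ = -0.1564
distance = √((5−-2.5)² + (5−4)²) = 7.5664; v₂ = distance/dt₂ = 3.0265

ω₁ = -0.1564, v₂ = 3.0265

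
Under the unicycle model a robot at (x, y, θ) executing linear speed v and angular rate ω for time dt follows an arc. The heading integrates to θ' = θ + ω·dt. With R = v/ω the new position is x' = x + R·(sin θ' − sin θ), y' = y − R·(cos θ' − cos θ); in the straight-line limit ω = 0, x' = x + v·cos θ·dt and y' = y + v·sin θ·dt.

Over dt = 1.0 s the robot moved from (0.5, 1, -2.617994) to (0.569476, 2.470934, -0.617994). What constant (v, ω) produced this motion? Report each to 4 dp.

v = -1.7500, ω = 2.0000

Δθ = -0.617994 − -2.617994 = 2.000000
ω = Δθ/dt = 2.000000/1.0 = 2.0000
R = −Δy/(cos θ' − cos θ) = -0.8750
v = R·ω = -0.8750·2.0000 = -1.7500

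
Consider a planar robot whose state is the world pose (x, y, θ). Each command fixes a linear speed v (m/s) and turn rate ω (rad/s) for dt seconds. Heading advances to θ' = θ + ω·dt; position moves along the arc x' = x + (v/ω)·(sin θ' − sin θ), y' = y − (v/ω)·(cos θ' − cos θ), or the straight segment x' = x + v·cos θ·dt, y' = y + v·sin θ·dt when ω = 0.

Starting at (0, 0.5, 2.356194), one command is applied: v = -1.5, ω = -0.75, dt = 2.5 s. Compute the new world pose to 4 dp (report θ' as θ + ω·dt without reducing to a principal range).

θ' = 2.3562 + -0.75·2.5 = 0.4812
R = v/ω = -1.5/-0.75 = 2.0000
x' = 0 + 2.0000·(sin 0.4812 − sin 2.3562) = -0.4885
y' = 0.5 − 2.0000·(cos 0.4812 − cos 2.3562) = -2.6871

(-0.4885, -2.6871, 0.4812)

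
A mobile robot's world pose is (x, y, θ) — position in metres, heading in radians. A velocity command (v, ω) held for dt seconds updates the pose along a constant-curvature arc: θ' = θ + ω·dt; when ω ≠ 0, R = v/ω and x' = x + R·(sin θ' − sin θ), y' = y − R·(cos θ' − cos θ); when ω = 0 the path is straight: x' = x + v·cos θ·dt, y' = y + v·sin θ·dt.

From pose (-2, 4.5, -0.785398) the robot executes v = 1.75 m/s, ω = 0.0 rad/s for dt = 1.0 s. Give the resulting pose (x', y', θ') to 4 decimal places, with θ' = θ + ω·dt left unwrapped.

θ' = -0.7854 + 0.0·1.0 = -0.7854
ω = 0 → straight: x' = -2 + 1.75·cos(-0.7854)·1.0 = -0.7626
y' = 4.5 + 1.75·sin(-0.7854)·1.0 = 3.2626

(-0.7626, 3.2626, -0.7854)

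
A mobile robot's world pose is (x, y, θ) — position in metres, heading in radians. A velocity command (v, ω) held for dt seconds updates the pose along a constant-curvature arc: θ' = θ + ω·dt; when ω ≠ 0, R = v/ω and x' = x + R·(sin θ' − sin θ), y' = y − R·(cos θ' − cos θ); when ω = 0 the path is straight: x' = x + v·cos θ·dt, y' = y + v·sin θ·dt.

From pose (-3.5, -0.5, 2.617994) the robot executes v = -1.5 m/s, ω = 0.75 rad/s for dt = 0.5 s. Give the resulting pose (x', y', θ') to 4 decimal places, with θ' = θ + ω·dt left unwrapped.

(-2.7961, -0.7459, 2.9930)

θ' = 2.6180 + 0.75·0.5 = 2.9930
R = v/ω = -1.5/0.75 = -2.0000
x' = -3.5 + -2.0000·(sin 2.9930 − sin 2.6180) = -2.7961
y' = -0.5 − -2.0000·(cos 2.9930 − cos 2.6180) = -0.7459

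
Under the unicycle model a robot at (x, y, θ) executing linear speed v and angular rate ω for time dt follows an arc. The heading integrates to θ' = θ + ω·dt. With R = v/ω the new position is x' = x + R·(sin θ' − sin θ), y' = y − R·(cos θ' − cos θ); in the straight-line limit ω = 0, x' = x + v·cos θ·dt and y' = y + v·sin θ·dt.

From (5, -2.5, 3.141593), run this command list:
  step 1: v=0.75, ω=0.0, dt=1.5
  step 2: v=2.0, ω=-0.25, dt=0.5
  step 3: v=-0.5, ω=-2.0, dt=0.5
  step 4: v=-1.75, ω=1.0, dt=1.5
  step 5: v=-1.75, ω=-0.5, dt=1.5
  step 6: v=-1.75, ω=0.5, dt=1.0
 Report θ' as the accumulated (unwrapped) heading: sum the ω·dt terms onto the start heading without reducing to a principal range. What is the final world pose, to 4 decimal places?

(9.5742, -3.6676, 3.2666)

step 1: θ'=3.1416 (straight) → pose (3.8750, -2.5000, 3.1416)
step 2: θ'=3.0166 (R=-8.0000) → pose (2.8776, -2.4376, 3.0166)
step 3: θ'=2.0166 (R=0.2500) → pose (3.0720, -2.5778, 2.0166)
step 4: θ'=3.5166 (R=-1.7500) → pose (5.2919, -3.4517, 3.5166)
step 5: θ'=2.7666 (R=3.5000) → pose (7.8559, -3.4517, 2.7666)
step 6: θ'=3.2666 (R=-3.5000) → pose (9.5742, -3.6676, 3.2666)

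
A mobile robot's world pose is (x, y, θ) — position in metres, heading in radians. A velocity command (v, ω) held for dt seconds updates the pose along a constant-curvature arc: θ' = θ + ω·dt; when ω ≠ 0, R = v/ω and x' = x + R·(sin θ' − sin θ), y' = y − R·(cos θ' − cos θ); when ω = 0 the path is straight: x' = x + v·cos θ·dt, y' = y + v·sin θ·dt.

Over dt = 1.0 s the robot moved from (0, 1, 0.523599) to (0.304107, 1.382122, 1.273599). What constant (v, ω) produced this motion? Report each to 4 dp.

v = 0.5000, ω = 0.7500

Δθ = 1.273599 − 0.523599 = 0.750000
ω = Δθ/dt = 0.750000/1.0 = 0.7500
R = −Δy/(cos θ' − cos θ) = 0.6667
v = R·ω = 0.6667·0.7500 = 0.5000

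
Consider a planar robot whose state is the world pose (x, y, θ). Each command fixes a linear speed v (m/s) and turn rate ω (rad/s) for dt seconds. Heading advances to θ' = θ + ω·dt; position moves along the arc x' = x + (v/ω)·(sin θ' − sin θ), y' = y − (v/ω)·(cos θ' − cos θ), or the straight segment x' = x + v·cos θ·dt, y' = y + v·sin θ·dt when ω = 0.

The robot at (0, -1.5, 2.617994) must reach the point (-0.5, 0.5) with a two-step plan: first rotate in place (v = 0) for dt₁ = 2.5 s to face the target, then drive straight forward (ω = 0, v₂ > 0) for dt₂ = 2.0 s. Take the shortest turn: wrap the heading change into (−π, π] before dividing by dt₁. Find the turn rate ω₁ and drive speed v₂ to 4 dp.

ω₁ = -0.3209, v₂ = 1.0308

heading to target = atan2(0.5−-1.5, -0.5−0) = 1.8158
Δθ = wrap(1.8158 − 2.6180) = -0.8022; ω₁ = Δθ/dt₁ = -0.3209
distance = √((-0.5−0)² + (0.5−-1.5)²) = 2.0616; v₂ = distance/dt₂ = 1.0308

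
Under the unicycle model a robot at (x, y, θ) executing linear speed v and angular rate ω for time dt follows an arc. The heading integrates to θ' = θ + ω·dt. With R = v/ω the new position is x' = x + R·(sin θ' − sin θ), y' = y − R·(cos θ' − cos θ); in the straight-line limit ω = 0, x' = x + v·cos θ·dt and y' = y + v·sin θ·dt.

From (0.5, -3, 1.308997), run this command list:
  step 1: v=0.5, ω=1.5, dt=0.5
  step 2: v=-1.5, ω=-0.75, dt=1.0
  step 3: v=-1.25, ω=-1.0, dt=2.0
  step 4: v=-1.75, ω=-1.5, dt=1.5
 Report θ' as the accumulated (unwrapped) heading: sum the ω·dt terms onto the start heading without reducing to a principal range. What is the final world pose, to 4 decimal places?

(-0.8551, -2.8105, -2.9410)

step 1: θ'=2.0590 (R=0.3333) → pose (0.4724, -2.7574, 2.0590)
step 2: θ'=1.3090 (R=2.0000) → pose (0.6379, -4.2131, 1.3090)
step 3: θ'=-0.6910 (R=1.2500) → pose (-1.3661, -4.8528, -0.6910)
step 4: θ'=-2.9410 (R=1.1667) → pose (-0.8551, -2.8105, -2.9410)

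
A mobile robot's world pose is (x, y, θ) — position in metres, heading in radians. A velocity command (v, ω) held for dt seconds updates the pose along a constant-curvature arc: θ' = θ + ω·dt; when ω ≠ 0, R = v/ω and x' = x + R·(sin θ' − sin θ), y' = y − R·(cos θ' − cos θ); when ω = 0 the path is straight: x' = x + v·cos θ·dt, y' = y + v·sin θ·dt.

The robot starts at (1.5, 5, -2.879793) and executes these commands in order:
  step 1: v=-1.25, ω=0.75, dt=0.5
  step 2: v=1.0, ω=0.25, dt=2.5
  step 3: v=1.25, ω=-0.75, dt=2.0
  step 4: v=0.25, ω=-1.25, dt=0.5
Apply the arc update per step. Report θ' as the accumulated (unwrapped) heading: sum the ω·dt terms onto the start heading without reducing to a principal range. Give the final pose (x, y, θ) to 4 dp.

step 1: θ'=-2.5048 (R=-1.6667) → pose (2.0597, 5.2699, -2.5048)
step 2: θ'=-1.8798 (R=4.0000) → pose (0.6276, 3.2703, -1.8798)
step 3: θ'=-3.3798 (R=-1.6667) → pose (-1.3534, 2.1575, -3.3798)
step 4: θ'=-4.0048 (R=-0.2000) → pose (-1.4582, 2.2219, -4.0048)

(-1.4582, 2.2219, -4.0048)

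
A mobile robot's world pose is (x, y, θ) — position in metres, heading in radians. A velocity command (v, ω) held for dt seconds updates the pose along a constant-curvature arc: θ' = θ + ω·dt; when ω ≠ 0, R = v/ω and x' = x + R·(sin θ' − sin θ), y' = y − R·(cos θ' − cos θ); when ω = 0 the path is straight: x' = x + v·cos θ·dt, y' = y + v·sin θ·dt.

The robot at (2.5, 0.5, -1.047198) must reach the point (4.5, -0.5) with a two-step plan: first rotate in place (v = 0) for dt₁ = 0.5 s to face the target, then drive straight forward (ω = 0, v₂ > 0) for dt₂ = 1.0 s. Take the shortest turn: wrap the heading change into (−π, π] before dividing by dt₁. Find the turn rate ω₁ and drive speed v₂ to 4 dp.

heading to target = atan2(-0.5−0.5, 4.5−2.5) = -0.4636
Δθ = wrap(-0.4636 − -1.0472) = 0.5836; ω₁ = Δθ/dt₁ = 1.1671
distance = √((4.5−2.5)² + (-0.5−0.5)²) = 2.2361; v₂ = distance/dt₂ = 2.2361

ω₁ = 1.1671, v₂ = 2.2361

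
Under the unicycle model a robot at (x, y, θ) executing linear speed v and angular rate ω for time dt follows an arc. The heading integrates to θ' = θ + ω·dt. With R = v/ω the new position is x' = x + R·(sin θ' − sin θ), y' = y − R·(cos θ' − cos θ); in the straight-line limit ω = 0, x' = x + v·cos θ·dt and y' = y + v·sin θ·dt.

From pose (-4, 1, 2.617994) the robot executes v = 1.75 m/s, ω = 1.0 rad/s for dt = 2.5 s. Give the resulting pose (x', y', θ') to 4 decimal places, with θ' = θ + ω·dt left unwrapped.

θ' = 2.6180 + 1.0·2.5 = 5.1180
R = v/ω = 1.75/1.0 = 1.7500
x' = -4 + 1.7500·(sin 5.1180 − sin 2.6180) = -6.4830
y' = 1 − 1.7500·(cos 5.1180 − cos 2.6180) = -1.2061

(-6.4830, -1.2061, 5.1180)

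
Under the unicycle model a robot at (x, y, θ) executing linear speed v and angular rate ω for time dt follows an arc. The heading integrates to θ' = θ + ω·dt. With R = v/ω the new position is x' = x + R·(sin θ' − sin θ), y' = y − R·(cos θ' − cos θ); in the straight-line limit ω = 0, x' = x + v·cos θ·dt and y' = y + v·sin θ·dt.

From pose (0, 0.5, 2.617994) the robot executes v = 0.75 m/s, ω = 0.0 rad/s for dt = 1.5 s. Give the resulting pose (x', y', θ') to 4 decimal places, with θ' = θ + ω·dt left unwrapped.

θ' = 2.6180 + 0.0·1.5 = 2.6180
ω = 0 → straight: x' = 0 + 0.75·cos(2.6180)·1.5 = -0.9743
y' = 0.5 + 0.75·sin(2.6180)·1.5 = 1.0625

(-0.9743, 1.0625, 2.6180)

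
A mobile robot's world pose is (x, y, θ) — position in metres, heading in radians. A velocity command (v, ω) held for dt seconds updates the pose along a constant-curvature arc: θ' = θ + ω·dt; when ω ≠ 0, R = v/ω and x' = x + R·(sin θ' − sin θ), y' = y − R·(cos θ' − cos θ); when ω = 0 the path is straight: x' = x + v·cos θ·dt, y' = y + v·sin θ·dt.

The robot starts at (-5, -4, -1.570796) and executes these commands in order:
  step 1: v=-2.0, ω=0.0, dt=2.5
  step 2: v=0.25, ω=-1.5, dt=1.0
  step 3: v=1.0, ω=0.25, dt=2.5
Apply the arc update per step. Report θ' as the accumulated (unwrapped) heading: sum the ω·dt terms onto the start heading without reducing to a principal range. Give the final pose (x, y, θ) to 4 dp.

(-7.4359, -0.0861, -2.4458)

step 1: θ'=-1.5708 (straight) → pose (-5.0000, 1.0000, -1.5708)
step 2: θ'=-3.0708 (R=-0.1667) → pose (-5.1549, 0.8338, -3.0708)
step 3: θ'=-2.4458 (R=4.0000) → pose (-7.4359, -0.0861, -2.4458)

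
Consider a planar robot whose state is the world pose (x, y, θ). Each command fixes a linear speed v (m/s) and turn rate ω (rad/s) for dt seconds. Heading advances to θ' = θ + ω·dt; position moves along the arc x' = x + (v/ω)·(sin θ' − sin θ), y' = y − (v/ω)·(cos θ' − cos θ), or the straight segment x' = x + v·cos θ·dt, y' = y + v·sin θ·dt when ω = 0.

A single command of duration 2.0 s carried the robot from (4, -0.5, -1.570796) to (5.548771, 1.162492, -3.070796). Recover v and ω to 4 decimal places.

Δθ = -3.070796 − -1.570796 = -1.500000
ω = Δθ/dt = -1.500000/2.0 = -0.7500
R = −Δy/(cos θ' − cos θ) = 1.6667
v = R·ω = 1.6667·-0.7500 = -1.2500

v = -1.2500, ω = -0.7500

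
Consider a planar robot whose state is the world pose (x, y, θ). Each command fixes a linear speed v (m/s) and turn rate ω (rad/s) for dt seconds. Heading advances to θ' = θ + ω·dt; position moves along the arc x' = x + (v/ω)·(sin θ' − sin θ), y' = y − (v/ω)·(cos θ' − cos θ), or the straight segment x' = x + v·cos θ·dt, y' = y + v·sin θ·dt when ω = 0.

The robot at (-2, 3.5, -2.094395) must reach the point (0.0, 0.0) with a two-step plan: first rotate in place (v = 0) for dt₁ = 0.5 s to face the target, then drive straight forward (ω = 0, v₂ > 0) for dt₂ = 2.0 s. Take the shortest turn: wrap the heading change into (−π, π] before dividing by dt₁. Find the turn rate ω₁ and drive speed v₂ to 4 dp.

ω₁ = 2.0855, v₂ = 2.0156

heading to target = atan2(0−3.5, 0−-2) = -1.0517
Δθ = wrap(-1.0517 − -2.0944) = 1.0427; ω₁ = Δθ/dt₁ = 2.0855
distance = √((0−-2)² + (0−3.5)²) = 4.0311; v₂ = distance/dt₂ = 2.0156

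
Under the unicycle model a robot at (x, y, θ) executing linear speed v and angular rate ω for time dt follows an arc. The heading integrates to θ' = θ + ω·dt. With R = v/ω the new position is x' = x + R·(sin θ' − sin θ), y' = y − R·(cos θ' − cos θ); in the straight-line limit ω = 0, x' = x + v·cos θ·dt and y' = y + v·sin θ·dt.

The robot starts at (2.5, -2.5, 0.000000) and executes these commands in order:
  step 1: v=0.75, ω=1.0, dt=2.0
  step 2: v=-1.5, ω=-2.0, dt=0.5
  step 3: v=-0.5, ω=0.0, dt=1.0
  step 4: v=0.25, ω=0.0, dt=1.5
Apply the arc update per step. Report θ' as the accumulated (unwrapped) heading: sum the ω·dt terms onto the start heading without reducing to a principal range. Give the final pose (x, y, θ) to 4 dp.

(3.0636, -2.2604, 1.0000)

step 1: θ'=2.0000 (R=0.7500) → pose (3.1820, -1.4379, 2.0000)
step 2: θ'=1.0000 (R=0.7500) → pose (3.1311, -2.1552, 1.0000)
step 3: θ'=1.0000 (straight) → pose (2.8610, -2.5760, 1.0000)
step 4: θ'=1.0000 (straight) → pose (3.0636, -2.2604, 1.0000)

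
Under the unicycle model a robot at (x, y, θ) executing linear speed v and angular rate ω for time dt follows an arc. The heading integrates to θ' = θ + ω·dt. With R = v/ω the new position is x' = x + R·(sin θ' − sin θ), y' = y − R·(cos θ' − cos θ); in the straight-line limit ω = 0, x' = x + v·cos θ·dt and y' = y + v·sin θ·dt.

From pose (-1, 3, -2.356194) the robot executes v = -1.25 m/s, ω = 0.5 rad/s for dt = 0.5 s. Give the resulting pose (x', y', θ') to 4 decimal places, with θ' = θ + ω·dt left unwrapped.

(-0.6176, 3.4923, -2.1062)

θ' = -2.3562 + 0.5·0.5 = -2.1062
R = v/ω = -1.25/0.5 = -2.5000
x' = -1 + -2.5000·(sin -2.1062 − sin -2.3562) = -0.6176
y' = 3 − -2.5000·(cos -2.1062 − cos -2.3562) = 3.4923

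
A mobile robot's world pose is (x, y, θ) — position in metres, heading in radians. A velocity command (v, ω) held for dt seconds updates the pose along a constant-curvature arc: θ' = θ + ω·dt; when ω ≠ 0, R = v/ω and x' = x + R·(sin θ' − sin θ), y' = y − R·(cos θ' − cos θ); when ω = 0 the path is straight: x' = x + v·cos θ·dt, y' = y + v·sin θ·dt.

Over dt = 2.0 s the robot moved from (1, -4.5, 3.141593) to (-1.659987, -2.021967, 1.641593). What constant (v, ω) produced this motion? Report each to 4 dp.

Δθ = 1.641593 − 3.141593 = -1.500000
ω = Δθ/dt = -1.500000/2.0 = -0.7500
R = Δx/(sin θ' − sin θ) = -2.6667
v = R·ω = -2.6667·-0.7500 = 2.0000

v = 2.0000, ω = -0.7500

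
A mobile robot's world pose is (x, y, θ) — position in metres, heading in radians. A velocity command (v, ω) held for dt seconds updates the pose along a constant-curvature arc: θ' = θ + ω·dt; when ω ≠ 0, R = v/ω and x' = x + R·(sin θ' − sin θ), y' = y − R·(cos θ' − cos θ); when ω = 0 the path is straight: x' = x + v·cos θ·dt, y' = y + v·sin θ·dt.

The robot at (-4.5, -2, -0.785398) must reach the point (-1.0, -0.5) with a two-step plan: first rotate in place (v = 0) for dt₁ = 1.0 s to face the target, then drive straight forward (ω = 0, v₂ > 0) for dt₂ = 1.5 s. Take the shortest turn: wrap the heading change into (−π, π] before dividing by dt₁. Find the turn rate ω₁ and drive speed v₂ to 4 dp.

heading to target = atan2(-0.5−-2, -1−-4.5) = 0.4049
Δθ = wrap(0.4049 − -0.7854) = 1.1903; ω₁ = Δθ/dt₁ = 1.1903
distance = √((-1−-4.5)² + (-0.5−-2)²) = 3.8079; v₂ = distance/dt₂ = 2.5386

ω₁ = 1.1903, v₂ = 2.5386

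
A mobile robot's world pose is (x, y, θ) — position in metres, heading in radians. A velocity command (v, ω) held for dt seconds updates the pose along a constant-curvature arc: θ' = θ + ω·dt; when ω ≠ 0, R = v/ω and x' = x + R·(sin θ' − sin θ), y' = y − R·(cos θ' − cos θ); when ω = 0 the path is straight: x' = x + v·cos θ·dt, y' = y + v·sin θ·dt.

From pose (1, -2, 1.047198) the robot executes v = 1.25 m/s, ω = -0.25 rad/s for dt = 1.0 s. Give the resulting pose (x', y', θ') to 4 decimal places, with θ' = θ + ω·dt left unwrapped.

(1.7531, -1.0064, 0.7972)

θ' = 1.0472 + -0.25·1.0 = 0.7972
R = v/ω = 1.25/-0.25 = -5.0000
x' = 1 + -5.0000·(sin 0.7972 − sin 1.0472) = 1.7531
y' = -2 − -5.0000·(cos 0.7972 − cos 1.0472) = -1.0064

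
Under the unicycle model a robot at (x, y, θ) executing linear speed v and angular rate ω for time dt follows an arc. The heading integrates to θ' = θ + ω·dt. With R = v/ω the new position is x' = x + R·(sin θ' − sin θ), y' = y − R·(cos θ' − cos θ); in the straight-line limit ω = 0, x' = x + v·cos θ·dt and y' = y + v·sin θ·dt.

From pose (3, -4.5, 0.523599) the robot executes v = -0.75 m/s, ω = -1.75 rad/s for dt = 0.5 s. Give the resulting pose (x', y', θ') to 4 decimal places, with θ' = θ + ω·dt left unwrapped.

θ' = 0.5236 + -1.75·0.5 = -0.3514
R = v/ω = -0.75/-1.75 = 0.4286
x' = 3 + 0.4286·(sin -0.3514 − sin 0.5236) = 2.6382
y' = -4.5 − 0.4286·(cos -0.3514 − cos 0.5236) = -4.5312

(2.6382, -4.5312, -0.3514)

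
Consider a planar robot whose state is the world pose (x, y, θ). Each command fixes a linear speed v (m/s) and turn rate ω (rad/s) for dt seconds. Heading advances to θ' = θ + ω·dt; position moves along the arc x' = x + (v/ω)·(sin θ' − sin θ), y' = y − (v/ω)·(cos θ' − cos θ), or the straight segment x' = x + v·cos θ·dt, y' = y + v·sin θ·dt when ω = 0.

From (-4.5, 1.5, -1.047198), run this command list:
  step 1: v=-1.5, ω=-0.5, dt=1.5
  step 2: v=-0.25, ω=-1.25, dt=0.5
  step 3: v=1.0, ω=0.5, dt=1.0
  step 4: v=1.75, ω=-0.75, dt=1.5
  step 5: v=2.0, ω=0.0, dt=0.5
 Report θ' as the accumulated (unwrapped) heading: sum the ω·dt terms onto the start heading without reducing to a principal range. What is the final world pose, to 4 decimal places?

step 1: θ'=-1.7972 (R=3.0000) → pose (-4.8254, 3.6734, -1.7972)
step 2: θ'=-2.4222 (R=0.2000) → pose (-4.7623, 3.7790, -2.4222)
step 3: θ'=-1.9222 (R=2.0000) → pose (-5.3222, 2.9630, -1.9222)
step 4: θ'=-3.0472 (R=-2.3333) → pose (-7.2930, 1.4432, -3.0472)
step 5: θ'=-3.0472 (straight) → pose (-8.2885, 1.3489, -3.0472)

(-8.2885, 1.3489, -3.0472)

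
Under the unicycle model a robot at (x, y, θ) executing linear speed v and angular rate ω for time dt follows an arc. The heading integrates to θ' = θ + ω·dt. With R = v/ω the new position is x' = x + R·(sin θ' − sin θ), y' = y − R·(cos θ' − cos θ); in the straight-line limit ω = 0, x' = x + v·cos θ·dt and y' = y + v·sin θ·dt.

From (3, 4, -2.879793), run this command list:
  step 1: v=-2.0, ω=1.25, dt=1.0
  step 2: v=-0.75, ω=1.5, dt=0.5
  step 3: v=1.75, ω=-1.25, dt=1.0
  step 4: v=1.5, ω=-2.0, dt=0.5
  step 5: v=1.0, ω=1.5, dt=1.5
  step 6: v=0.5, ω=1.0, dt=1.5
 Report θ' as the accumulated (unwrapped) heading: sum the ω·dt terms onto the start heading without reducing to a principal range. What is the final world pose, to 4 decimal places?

step 1: θ'=-1.6298 (R=-1.6000) → pose (4.1831, 5.4511, -1.6298)
step 2: θ'=-0.8798 (R=-0.5000) → pose (4.0693, 5.7993, -0.8798)
step 3: θ'=-2.1298 (R=-1.4000) → pose (4.1773, 4.1646, -2.1298)
step 4: θ'=-3.1298 (R=-0.7500) → pose (3.5503, 3.8124, -3.1298)
step 5: θ'=-0.8798 (R=0.6667) → pose (3.0445, 2.7209, -0.8798)
step 6: θ'=0.6202 (R=0.5000) → pose (3.7204, 2.6327, 0.6202)

(3.7204, 2.6327, 0.6202)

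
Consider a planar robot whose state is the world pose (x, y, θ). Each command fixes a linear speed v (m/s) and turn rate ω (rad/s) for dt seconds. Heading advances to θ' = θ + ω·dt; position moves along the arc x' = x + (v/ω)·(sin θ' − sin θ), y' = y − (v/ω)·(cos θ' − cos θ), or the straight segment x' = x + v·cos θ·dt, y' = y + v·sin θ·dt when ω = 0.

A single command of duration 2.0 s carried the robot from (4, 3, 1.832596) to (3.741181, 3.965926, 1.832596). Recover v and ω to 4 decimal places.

v = 0.5000, ω = 0.0000

Δθ = 1.832596 − 1.832596 = 0.000000
ω = Δθ/dt = 0.000000/2.0 = 0.0000
ω = 0 → v = (Δx·cos θ + Δy·sin θ)/dt = 0.5000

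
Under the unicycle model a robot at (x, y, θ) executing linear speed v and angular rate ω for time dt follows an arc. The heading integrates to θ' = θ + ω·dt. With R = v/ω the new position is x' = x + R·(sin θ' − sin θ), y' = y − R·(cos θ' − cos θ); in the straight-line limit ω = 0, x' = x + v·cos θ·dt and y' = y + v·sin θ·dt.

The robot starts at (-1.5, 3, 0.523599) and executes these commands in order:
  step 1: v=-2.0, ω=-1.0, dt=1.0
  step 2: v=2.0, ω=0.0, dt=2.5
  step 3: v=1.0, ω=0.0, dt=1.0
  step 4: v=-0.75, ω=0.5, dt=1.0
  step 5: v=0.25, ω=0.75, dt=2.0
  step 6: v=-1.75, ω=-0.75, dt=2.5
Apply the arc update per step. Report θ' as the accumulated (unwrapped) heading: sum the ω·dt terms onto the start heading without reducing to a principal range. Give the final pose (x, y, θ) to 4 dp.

step 1: θ'=-0.4764 (R=2.0000) → pose (-3.4172, 2.9547, -0.4764)
step 2: θ'=-0.4764 (straight) → pose (1.0261, 0.6618, -0.4764)
step 3: θ'=-0.4764 (straight) → pose (1.9147, 0.2032, -0.4764)
step 4: θ'=0.0236 (R=-1.5000) → pose (1.1915, 0.3699, 0.0236)
step 5: θ'=1.5236 (R=0.3333) → pose (1.5166, 0.6874, 1.5236)
step 6: θ'=-0.3514 (R=2.3333) → pose (-1.6173, -1.3933, -0.3514)

(-1.6173, -1.3933, -0.3514)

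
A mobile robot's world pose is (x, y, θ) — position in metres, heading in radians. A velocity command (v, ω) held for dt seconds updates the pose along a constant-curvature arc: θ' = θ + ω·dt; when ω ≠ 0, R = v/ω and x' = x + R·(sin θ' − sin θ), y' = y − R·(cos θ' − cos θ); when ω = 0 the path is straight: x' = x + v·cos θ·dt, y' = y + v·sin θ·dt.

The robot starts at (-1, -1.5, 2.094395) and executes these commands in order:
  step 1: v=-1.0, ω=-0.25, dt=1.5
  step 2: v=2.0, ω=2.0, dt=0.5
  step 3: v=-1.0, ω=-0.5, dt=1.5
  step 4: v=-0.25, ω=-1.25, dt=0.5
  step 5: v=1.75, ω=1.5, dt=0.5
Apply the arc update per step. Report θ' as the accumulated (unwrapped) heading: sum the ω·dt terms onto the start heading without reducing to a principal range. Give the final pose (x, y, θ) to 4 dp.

step 1: θ'=1.7194 (R=4.0000) → pose (-0.5082, -2.9078, 1.7194)
step 2: θ'=2.7194 (R=1.0000) → pose (-1.0874, -2.1437, 2.7194)
step 3: θ'=1.9694 (R=2.0000) → pose (-0.0637, -3.1918, 1.9694)
step 4: θ'=1.3444 (R=0.2000) → pose (-0.0531, -3.3143, 1.3444)
step 5: θ'=2.0944 (R=1.1667) → pose (-0.1797, -2.4691, 2.0944)

(-0.1797, -2.4691, 2.0944)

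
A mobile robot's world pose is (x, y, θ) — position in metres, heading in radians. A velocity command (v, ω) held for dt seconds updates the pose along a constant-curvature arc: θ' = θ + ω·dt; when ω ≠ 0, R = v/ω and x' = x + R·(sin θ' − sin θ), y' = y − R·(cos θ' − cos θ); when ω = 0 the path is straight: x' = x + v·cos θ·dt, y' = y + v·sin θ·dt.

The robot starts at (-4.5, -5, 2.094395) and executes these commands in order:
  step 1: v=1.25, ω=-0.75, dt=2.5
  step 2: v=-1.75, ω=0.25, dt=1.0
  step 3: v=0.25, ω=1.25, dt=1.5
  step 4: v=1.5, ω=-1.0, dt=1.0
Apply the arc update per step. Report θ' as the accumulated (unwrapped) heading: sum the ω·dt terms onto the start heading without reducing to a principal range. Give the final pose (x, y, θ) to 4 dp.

(-5.3983, -1.4264, 1.3444)

step 1: θ'=0.2194 (R=-1.6667) → pose (-3.4194, -2.5400, 0.2194)
step 2: θ'=0.4694 (R=-7.0000) → pose (-5.0623, -3.1293, 0.4694)
step 3: θ'=2.3444 (R=0.2000) → pose (-5.0097, -2.8112, 2.3444)
step 4: θ'=1.3444 (R=-1.5000) → pose (-5.3983, -1.4264, 1.3444)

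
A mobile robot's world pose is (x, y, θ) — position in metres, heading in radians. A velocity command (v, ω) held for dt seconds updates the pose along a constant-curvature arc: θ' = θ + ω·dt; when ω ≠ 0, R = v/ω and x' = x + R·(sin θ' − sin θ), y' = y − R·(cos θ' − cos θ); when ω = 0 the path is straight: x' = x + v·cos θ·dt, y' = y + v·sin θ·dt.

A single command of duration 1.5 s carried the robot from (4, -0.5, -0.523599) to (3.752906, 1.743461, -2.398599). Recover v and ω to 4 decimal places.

Δθ = -2.398599 − -0.523599 = -1.875000
ω = Δθ/dt = -1.875000/1.5 = -1.2500
R = −Δy/(cos θ' − cos θ) = 1.4000
v = R·ω = 1.4000·-1.2500 = -1.7500

v = -1.7500, ω = -1.2500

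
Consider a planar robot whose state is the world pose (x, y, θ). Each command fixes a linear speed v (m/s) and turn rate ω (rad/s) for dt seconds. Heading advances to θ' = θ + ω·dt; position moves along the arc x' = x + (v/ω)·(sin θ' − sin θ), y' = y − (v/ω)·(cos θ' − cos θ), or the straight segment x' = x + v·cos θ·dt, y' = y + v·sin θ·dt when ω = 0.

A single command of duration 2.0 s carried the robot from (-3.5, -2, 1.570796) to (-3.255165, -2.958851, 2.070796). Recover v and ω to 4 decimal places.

Δθ = 2.070796 − 1.570796 = 0.500000
ω = Δθ/dt = 0.500000/2.0 = 0.2500
R = −Δy/(cos θ' − cos θ) = -2.0000
v = R·ω = -2.0000·0.2500 = -0.5000

v = -0.5000, ω = 0.2500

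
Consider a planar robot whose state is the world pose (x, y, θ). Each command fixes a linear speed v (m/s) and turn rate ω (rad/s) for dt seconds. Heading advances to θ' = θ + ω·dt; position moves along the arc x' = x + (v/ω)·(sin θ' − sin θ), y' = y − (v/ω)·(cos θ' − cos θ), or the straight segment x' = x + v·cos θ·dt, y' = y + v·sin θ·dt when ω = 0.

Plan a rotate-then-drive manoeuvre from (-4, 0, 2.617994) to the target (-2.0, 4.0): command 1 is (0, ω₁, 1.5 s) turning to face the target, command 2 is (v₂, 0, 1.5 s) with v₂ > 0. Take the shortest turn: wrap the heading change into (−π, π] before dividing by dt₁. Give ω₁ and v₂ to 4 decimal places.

ω₁ = -1.0072, v₂ = 2.9814

heading to target = atan2(4−0, -2−-4) = 1.1071
Δθ = wrap(1.1071 − 2.6180) = -1.5108; ω₁ = Δθ/dt₁ = -1.0072
distance = √((-2−-4)² + (4−0)²) = 4.4721; v₂ = distance/dt₂ = 2.9814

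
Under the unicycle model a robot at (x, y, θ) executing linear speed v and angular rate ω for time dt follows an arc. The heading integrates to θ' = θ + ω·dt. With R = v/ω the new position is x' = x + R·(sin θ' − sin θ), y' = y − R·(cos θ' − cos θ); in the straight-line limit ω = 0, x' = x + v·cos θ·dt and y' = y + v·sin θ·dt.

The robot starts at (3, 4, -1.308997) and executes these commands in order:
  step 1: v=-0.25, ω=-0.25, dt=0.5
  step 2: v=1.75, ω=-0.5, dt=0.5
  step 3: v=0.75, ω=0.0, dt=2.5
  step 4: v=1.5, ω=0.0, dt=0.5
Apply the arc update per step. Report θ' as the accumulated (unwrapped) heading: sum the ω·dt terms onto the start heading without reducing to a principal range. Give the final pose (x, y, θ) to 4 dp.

(2.6890, 0.6416, -1.6840)

step 1: θ'=-1.4340 (R=1.0000) → pose (2.9753, 4.1224, -1.4340)
step 2: θ'=-1.6840 (R=-3.5000) → pose (2.9856, 3.2498, -1.6840)
step 3: θ'=-1.6840 (straight) → pose (2.7738, 1.3868, -1.6840)
step 4: θ'=-1.6840 (straight) → pose (2.6890, 0.6416, -1.6840)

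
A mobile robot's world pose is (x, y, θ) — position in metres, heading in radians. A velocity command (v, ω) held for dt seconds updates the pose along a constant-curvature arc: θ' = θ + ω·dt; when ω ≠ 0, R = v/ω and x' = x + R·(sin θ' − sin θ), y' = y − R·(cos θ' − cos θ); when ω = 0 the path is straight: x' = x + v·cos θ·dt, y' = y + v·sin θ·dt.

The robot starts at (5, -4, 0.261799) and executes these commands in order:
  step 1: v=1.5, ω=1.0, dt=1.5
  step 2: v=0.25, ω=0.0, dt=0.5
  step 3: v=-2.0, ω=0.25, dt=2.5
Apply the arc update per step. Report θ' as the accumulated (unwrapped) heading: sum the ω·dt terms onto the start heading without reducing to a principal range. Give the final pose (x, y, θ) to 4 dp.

step 1: θ'=1.7618 (R=1.5000) → pose (6.0845, -2.2663, 1.7618)
step 2: θ'=1.7618 (straight) → pose (6.0608, -2.1436, 1.7618)
step 3: θ'=2.3868 (R=-8.0000) → pose (8.4342, -6.4522, 2.3868)

(8.4342, -6.4522, 2.3868)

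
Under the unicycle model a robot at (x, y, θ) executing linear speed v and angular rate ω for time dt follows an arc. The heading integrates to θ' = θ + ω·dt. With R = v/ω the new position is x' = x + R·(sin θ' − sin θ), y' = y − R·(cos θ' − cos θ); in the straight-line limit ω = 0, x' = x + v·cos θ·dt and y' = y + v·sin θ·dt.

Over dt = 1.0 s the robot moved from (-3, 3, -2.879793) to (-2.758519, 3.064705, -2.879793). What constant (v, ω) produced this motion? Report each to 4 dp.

v = -0.2500, ω = 0.0000

Δθ = -2.879793 − -2.879793 = 0.000000
ω = Δθ/dt = 0.000000/1.0 = 0.0000
ω = 0 → v = (Δx·cos θ + Δy·sin θ)/dt = -0.2500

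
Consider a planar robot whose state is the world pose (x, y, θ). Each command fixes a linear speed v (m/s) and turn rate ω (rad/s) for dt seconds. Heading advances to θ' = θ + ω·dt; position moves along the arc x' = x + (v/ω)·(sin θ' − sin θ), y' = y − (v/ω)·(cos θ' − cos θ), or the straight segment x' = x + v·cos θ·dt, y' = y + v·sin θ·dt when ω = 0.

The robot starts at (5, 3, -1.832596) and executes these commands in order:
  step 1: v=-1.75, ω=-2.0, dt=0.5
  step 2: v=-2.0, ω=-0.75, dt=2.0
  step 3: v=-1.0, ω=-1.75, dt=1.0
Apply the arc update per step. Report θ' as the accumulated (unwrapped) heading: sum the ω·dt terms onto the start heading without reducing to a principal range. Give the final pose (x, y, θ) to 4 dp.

step 1: θ'=-2.8326 (R=0.8750) → pose (5.5791, 3.6071, -2.8326)
step 2: θ'=-4.3326 (R=2.6667) → pose (8.8667, 2.0553, -4.3326)
step 3: θ'=-6.0826 (R=0.5714) → pose (8.4498, 1.2835, -6.0826)

(8.4498, 1.2835, -6.0826)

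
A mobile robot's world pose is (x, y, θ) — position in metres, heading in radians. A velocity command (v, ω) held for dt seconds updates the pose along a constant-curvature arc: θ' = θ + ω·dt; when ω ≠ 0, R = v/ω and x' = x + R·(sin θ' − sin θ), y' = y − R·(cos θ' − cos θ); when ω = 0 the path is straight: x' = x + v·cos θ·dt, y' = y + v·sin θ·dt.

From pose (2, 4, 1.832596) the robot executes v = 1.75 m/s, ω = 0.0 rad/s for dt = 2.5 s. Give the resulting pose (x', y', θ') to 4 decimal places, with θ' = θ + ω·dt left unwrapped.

(0.8677, 8.2259, 1.8326)

θ' = 1.8326 + 0.0·2.5 = 1.8326
ω = 0 → straight: x' = 2 + 1.75·cos(1.8326)·2.5 = 0.8677
y' = 4 + 1.75·sin(1.8326)·2.5 = 8.2259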